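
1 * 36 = 36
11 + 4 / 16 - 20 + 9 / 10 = -157 / 20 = -7.85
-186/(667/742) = -138012/667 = -206.91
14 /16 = 7 /8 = 0.88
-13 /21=-0.62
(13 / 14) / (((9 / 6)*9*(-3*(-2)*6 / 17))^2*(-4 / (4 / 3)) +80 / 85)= -3757 / 9916424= -0.00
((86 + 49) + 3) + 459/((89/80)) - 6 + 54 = 53274/89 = 598.58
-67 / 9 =-7.44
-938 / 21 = -134 / 3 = -44.67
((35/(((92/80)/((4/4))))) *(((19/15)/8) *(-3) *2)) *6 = -3990/23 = -173.48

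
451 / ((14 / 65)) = 2093.93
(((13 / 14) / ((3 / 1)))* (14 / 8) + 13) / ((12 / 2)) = 325 / 144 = 2.26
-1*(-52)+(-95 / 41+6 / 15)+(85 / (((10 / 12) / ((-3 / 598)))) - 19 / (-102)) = 311088341 / 6252090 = 49.76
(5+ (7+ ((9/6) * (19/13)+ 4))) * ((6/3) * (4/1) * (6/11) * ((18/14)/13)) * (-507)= -27864/7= -3980.57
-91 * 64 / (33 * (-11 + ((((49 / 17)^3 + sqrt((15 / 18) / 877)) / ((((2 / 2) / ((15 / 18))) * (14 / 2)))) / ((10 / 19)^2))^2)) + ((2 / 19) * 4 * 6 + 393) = 26210931740336569177803477414297600 * sqrt(26310) / 795837856333844286563495600387778413339 + 5952604139293814382597719174364673697663385 / 15120919270343041444706416407367789853441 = 393.67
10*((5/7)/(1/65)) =3250/7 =464.29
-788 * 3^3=-21276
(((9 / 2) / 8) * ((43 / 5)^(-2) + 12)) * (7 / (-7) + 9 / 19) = -999585 / 281048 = -3.56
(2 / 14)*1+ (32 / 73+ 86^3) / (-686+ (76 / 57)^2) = -1462387013 / 1573369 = -929.46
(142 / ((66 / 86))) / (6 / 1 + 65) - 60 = -1894 / 33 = -57.39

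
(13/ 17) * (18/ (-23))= -234/ 391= -0.60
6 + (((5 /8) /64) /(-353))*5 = 1084391 /180736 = 6.00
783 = 783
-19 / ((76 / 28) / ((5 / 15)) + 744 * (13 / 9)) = -399 / 22739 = -0.02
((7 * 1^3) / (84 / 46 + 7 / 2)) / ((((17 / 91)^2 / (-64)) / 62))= -149432.96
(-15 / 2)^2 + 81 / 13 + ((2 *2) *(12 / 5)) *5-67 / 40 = 56579 / 520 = 108.81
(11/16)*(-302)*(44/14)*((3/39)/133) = -18271/48412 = -0.38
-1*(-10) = 10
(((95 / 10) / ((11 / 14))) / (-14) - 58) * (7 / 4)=-9065 / 88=-103.01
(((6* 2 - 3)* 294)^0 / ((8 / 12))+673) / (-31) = -1349 / 62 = -21.76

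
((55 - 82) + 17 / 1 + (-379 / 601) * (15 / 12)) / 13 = -0.83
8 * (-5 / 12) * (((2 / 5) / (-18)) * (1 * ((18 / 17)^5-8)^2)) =179334830453888 / 54431835312123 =3.29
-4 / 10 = -2 / 5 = -0.40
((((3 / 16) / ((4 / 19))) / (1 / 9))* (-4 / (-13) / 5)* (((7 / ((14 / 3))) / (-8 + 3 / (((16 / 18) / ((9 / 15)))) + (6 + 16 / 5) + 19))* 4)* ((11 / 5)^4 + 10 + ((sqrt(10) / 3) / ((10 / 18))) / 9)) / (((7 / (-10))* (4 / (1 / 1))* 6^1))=-824391 / 3111500 - 171* sqrt(10) / 323596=-0.27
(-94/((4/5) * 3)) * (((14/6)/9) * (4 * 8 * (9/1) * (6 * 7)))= -368480/3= -122826.67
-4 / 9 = -0.44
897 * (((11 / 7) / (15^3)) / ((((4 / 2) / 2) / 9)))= 3289 / 875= 3.76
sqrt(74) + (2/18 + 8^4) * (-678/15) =-1666298/9 + sqrt(74) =-185135.62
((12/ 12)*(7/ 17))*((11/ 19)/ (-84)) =-11/ 3876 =-0.00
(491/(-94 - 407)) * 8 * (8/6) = -15712/1503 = -10.45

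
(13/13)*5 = 5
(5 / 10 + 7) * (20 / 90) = 5 / 3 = 1.67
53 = 53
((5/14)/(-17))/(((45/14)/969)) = -19/3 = -6.33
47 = 47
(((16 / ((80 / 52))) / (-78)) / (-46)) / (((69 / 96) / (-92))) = -128 / 345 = -0.37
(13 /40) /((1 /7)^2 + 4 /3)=1911 /7960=0.24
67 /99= 0.68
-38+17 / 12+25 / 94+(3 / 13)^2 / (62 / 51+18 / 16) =-3303782777 / 91026780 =-36.29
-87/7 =-12.43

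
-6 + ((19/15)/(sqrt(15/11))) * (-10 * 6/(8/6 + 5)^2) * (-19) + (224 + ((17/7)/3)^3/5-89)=12 * sqrt(165)/5 + 5978258/46305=159.93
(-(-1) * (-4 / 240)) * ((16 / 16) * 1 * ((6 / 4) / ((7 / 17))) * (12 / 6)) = -17 / 140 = -0.12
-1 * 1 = -1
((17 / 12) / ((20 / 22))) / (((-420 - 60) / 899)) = -168113 / 57600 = -2.92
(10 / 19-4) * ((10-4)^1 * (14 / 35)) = -792 / 95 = -8.34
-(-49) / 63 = 7 / 9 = 0.78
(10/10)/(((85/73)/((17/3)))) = 4.87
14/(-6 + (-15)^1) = -2/3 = -0.67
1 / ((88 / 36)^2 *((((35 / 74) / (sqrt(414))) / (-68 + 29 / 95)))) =-57821121 *sqrt(46) / 804650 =-487.37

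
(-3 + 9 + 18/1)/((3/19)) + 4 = 156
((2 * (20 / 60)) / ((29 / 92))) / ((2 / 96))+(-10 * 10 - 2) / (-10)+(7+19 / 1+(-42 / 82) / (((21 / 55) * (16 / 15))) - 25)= 10602039 / 95120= 111.46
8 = 8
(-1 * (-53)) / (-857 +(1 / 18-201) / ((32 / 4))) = -0.06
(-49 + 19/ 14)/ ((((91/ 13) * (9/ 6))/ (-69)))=15341/ 49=313.08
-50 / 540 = -5 / 54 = -0.09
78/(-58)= -39/29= -1.34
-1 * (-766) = 766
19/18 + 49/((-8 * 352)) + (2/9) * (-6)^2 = 229063/25344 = 9.04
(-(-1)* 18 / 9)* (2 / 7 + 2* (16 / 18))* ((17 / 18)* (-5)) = -11050 / 567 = -19.49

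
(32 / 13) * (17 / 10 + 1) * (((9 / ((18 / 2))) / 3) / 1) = 2.22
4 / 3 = 1.33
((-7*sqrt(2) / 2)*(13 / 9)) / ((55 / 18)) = -91*sqrt(2) / 55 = -2.34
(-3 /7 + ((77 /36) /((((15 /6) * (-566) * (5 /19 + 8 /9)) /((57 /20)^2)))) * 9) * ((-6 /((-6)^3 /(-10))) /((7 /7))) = 545827027 /3746467200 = 0.15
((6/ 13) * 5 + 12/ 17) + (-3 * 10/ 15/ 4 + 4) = 2879/ 442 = 6.51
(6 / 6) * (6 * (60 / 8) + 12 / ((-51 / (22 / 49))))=37397 / 833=44.89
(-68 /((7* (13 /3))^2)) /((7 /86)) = -52632 /57967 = -0.91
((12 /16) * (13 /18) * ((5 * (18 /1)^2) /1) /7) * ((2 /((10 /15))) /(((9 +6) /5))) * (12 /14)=5265 /49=107.45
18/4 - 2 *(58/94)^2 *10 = -13759/4418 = -3.11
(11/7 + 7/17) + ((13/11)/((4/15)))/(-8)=59867/41888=1.43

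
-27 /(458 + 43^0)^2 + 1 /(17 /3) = 1376 /7803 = 0.18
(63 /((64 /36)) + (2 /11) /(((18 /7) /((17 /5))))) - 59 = -184711 /7920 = -23.32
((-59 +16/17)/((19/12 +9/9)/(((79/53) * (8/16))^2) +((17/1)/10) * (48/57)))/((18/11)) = -2145687005/367840322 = -5.83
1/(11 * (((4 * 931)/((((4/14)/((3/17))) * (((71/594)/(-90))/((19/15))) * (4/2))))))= -1207/14563070676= -0.00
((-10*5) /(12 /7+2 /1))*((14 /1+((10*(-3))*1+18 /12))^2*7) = -1030225 /52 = -19812.02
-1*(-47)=47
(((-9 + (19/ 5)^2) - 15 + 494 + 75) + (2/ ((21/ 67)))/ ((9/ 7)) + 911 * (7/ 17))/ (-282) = -10780999/ 3235950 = -3.33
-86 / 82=-43 / 41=-1.05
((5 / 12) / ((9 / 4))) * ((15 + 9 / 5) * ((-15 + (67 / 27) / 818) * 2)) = -9274244 / 99387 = -93.31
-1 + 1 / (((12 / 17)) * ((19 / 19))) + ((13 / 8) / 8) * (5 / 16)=1475 / 3072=0.48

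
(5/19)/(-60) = -0.00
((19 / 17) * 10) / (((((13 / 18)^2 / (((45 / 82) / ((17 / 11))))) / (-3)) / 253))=-11564199900 / 2002481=-5774.94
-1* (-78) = 78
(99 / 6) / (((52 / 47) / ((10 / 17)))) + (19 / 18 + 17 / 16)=346585 / 31824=10.89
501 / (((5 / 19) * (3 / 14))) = 44422 / 5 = 8884.40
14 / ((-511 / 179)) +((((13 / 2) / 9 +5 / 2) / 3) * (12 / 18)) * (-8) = -62870 / 5913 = -10.63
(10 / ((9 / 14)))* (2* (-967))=-30084.44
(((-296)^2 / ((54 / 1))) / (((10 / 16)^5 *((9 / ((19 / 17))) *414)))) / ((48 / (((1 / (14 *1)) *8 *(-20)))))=-13637255168 / 11223410625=-1.22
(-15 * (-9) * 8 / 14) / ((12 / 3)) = 135 / 7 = 19.29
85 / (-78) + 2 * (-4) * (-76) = 47339 / 78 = 606.91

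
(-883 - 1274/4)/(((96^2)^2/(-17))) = 1513/6291456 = 0.00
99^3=970299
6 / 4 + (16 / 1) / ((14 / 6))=117 / 14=8.36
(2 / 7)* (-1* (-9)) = 18 / 7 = 2.57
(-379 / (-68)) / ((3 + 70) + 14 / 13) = 4927 / 65484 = 0.08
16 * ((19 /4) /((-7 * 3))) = -76 /21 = -3.62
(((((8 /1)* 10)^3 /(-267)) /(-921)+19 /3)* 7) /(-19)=-14485877 /4672233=-3.10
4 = 4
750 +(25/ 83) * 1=62275/ 83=750.30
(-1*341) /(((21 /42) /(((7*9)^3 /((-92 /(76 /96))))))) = 540018171 /368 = 1467440.68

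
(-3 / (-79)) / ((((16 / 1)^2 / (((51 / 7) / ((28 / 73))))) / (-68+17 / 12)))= -2974677 / 15855616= -0.19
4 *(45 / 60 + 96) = 387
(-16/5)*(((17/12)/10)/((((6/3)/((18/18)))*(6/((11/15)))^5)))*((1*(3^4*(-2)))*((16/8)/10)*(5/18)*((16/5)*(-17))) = -46543739/15377343750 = -0.00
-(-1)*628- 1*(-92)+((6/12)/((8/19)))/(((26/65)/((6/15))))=11539/16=721.19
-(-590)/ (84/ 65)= 19175/ 42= 456.55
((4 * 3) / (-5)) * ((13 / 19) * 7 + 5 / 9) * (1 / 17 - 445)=27653984 / 4845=5707.74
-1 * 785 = -785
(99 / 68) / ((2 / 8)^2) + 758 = 13282 / 17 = 781.29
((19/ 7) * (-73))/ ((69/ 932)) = -1292684/ 483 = -2676.36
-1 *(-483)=483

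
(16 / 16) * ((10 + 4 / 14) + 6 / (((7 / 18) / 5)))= 612 / 7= 87.43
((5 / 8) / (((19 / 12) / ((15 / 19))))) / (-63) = -0.00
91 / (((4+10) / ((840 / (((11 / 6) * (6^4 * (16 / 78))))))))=5915 / 528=11.20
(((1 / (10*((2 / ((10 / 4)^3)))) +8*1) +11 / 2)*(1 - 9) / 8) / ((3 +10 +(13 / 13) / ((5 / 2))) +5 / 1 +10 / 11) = -25135 / 33984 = -0.74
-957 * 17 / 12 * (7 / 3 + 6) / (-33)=12325 / 36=342.36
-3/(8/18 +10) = -27/94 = -0.29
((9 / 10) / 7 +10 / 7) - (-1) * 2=249 / 70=3.56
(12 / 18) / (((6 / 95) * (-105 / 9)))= -19 / 21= -0.90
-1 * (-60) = 60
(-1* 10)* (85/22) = -425/11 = -38.64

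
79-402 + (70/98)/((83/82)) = -187253/581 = -322.29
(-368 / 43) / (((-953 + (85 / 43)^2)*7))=1978 / 1535513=0.00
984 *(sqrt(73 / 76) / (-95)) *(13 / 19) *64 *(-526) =215314944 *sqrt(1387) / 34295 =233819.97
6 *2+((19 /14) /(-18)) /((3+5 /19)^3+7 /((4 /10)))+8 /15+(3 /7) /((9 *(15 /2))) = 1132288859 /90306846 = 12.54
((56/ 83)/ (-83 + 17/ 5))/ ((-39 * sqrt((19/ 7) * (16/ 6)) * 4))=35 * sqrt(798)/ 48956388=0.00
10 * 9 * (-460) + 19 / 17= -703781 / 17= -41398.88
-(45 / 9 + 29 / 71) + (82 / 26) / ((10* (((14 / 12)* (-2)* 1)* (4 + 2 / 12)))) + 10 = 3682051 / 807625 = 4.56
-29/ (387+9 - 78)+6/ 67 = -35/ 21306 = -0.00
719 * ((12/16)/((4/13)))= 28041/16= 1752.56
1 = 1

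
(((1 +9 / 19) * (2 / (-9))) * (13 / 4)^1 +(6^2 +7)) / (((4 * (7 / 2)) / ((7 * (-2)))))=-7171 / 171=-41.94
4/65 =0.06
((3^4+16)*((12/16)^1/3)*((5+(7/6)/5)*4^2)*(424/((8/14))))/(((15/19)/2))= 858793768/225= 3816861.19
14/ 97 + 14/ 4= 707/ 194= 3.64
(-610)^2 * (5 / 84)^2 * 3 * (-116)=-67443125 / 147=-458796.77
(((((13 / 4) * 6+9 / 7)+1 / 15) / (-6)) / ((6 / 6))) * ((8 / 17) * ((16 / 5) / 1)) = -140128 / 26775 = -5.23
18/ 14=9/ 7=1.29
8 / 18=4 / 9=0.44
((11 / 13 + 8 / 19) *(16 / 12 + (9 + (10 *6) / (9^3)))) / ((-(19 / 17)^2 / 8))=-1831573336 / 21667581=-84.53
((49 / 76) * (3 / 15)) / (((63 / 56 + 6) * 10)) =49 / 27075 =0.00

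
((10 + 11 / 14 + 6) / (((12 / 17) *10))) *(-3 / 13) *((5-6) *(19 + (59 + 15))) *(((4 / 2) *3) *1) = 222921 / 728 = 306.21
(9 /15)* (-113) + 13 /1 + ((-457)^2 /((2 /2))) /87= 1020407 /435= 2345.76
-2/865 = -0.00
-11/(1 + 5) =-11/6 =-1.83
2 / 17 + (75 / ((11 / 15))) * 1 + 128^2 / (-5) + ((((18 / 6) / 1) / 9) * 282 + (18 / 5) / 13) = -37439013 / 12155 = -3080.13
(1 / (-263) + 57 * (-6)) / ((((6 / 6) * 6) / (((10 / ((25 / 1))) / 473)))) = -8177 / 169635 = -0.05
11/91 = 0.12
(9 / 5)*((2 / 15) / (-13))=-6 / 325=-0.02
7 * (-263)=-1841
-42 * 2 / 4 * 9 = -189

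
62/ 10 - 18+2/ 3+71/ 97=-15134/ 1455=-10.40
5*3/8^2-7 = -433/64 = -6.77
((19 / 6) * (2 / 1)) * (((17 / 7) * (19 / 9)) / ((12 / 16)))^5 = 68401585622033408 / 723486239847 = 94544.42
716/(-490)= -1.46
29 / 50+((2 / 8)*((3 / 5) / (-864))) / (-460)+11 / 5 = 7365889 / 2649600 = 2.78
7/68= 0.10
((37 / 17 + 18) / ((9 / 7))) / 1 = 2401 / 153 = 15.69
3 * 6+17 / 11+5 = 270 / 11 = 24.55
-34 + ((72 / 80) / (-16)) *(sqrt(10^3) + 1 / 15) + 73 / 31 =-784893 / 24800 - 9 *sqrt(10) / 16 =-33.43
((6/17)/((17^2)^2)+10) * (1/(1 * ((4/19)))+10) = 147.50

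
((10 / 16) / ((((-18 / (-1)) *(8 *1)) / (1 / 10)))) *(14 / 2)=7 / 2304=0.00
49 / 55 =0.89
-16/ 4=-4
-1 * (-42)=42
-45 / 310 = -0.15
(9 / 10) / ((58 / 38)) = 171 / 290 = 0.59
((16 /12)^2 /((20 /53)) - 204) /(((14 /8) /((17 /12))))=-161.33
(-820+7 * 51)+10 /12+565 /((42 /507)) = 133522 /21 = 6358.19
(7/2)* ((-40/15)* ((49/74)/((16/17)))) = -6.57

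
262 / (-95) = -262 / 95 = -2.76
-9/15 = -3/5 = -0.60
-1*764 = -764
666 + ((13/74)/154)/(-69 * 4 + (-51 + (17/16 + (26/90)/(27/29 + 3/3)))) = 445075940862/668282197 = 666.00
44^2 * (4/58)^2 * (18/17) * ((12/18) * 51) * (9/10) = 1254528/4205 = 298.34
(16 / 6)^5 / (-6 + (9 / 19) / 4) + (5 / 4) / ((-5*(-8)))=-79583155 / 3475872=-22.90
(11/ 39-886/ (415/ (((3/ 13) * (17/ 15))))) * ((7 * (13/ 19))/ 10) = -156527/ 1182750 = -0.13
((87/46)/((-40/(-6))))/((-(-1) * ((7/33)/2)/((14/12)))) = 2871/920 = 3.12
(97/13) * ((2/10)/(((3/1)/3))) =97/65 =1.49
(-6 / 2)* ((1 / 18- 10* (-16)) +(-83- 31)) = -829 / 6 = -138.17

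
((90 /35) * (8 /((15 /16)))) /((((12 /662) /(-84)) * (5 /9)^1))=-4575744 /25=-183029.76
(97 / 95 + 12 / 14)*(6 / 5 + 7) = 51209 / 3325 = 15.40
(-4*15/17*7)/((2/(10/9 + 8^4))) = -2581180/51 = -50611.37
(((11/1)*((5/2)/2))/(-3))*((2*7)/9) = -385/54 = -7.13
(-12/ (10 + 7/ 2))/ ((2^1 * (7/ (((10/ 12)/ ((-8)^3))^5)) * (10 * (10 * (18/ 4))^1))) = 125/ 77563807532341788672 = 0.00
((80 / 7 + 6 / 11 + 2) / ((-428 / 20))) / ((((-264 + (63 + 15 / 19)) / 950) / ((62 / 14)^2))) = 23330437250 / 383929161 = 60.77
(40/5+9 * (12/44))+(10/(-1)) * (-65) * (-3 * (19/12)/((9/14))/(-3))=478580/297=1611.38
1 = 1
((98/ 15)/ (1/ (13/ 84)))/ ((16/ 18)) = 91/ 80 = 1.14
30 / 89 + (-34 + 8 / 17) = -50220 / 1513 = -33.19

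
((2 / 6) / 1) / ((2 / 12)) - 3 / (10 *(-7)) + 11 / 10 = 22 / 7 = 3.14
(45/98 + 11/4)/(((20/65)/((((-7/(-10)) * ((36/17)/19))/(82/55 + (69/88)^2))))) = 4190472/10843889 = 0.39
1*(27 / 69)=9 / 23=0.39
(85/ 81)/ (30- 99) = -85/ 5589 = -0.02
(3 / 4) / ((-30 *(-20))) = 1 / 800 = 0.00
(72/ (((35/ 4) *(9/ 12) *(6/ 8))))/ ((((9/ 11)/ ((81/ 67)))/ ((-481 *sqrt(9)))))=-73142784/ 2345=-31190.95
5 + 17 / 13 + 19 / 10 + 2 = 1327 / 130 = 10.21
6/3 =2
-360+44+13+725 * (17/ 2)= 11719/ 2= 5859.50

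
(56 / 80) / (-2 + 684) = 7 / 6820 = 0.00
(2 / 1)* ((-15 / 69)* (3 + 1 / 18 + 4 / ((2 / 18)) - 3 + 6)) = -3785 / 207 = -18.29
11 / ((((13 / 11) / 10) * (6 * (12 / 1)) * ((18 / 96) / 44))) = 303.36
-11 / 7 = -1.57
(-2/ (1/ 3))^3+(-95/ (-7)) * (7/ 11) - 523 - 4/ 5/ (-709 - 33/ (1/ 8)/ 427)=-12171772402/ 16665385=-730.36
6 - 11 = -5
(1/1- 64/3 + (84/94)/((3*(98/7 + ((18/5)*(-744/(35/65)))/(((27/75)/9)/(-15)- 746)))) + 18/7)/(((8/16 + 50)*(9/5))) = -3544764470900/18155753164017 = -0.20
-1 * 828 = -828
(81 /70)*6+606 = 21453 /35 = 612.94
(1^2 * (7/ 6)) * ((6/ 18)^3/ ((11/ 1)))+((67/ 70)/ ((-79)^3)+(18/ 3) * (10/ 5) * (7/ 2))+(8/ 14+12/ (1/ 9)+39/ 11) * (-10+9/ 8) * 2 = -17115661899407/ 8785954980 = -1948.07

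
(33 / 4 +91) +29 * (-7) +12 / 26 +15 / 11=-58301 / 572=-101.92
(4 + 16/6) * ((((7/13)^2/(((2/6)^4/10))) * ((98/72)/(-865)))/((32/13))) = -36015/35984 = -1.00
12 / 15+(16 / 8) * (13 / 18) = 101 / 45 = 2.24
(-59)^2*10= 34810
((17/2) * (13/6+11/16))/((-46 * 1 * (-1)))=2329/4416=0.53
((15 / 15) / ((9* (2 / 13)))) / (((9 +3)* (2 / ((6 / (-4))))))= -13 / 288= -0.05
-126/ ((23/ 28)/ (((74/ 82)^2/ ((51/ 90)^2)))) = -4346848800/ 11173607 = -389.03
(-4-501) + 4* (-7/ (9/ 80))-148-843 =-1744.89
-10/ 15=-2/ 3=-0.67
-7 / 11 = -0.64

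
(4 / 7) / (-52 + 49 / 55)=-220 / 19677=-0.01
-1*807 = -807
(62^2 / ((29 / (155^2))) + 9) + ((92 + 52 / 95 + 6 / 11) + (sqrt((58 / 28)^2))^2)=18916189017413 / 5939780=3184661.56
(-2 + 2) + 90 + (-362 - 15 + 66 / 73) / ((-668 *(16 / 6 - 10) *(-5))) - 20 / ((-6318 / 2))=305083536847 / 3389000472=90.02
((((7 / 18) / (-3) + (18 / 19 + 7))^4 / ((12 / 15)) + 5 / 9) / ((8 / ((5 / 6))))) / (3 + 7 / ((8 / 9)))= 103491753533228425 / 2313768676917888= 44.73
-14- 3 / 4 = -59 / 4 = -14.75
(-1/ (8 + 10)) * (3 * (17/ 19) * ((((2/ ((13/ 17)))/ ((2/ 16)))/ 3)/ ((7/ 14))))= -4624/ 2223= -2.08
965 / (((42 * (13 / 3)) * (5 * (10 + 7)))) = 193 / 3094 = 0.06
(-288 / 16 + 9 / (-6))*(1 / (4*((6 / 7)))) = -5.69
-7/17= -0.41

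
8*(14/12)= 28/3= 9.33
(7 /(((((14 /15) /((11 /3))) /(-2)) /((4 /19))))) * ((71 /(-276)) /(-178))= -0.02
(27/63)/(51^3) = 1/309519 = 0.00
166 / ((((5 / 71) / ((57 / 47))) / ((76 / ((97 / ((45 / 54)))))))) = 8509492 / 4559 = 1866.53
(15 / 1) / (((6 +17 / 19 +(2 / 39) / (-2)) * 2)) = 1.09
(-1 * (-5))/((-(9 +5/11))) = -55/104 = -0.53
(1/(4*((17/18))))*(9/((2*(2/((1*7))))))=567/136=4.17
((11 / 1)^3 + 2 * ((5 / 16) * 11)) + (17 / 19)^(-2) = 3096055 / 2312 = 1339.12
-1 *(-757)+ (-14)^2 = 953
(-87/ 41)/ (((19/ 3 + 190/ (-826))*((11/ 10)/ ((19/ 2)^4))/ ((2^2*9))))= -92677.49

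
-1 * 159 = -159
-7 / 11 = -0.64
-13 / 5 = -2.60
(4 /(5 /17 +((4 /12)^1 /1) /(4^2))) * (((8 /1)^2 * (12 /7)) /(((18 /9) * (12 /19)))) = 1103.12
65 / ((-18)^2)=65 / 324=0.20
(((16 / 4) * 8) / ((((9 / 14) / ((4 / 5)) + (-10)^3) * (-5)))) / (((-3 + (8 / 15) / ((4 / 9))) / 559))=-1001728 / 503595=-1.99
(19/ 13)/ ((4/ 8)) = 2.92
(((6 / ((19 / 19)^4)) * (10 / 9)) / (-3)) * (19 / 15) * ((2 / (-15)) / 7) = 152 / 2835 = 0.05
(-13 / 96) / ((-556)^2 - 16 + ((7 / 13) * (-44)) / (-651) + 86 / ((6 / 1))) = -5239 / 11959790496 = -0.00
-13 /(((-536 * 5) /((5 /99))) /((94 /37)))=611 /981684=0.00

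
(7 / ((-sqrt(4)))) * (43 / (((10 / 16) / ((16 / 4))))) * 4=-19264 / 5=-3852.80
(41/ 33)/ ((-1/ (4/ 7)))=-164/ 231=-0.71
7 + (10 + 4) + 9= 30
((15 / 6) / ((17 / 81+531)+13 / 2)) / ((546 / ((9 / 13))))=1215 / 206099894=0.00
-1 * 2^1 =-2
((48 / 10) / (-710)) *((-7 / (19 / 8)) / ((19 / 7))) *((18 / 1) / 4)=21168 / 640775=0.03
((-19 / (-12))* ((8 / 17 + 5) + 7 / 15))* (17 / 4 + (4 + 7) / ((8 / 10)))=14383 / 85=169.21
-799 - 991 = -1790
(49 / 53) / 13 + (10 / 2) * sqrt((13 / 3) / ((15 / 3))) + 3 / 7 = 2410 / 4823 + sqrt(195) / 3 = 5.15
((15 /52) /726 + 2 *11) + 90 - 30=1031893 /12584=82.00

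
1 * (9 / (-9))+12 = 11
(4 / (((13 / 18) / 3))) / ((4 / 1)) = 54 / 13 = 4.15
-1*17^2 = -289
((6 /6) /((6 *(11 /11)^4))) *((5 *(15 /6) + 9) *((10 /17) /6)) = 215 /612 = 0.35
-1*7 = -7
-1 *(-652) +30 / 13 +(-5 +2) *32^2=-31430 / 13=-2417.69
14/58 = 7/29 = 0.24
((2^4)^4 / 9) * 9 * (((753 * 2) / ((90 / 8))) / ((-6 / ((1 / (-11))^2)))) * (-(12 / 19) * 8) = 61056.71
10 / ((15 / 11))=22 / 3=7.33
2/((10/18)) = 18/5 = 3.60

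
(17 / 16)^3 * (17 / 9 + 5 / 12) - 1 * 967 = -142182173 / 147456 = -964.23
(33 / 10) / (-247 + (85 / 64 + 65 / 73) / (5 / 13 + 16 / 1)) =-165856 / 12407265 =-0.01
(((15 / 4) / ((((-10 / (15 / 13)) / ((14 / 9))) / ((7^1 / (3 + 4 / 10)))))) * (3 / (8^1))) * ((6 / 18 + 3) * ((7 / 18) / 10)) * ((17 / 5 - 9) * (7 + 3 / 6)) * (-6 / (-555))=12005 / 392496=0.03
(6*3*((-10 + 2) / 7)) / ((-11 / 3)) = 432 / 77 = 5.61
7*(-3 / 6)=-7 / 2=-3.50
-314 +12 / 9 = -938 / 3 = -312.67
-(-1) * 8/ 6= 4/ 3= 1.33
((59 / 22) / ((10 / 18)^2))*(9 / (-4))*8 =-43011 / 275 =-156.40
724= 724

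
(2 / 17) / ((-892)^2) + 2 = 2.00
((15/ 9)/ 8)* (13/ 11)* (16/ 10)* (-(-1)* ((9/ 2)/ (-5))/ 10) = -39/ 1100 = -0.04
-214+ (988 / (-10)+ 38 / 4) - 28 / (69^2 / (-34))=-14430593 / 47610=-303.10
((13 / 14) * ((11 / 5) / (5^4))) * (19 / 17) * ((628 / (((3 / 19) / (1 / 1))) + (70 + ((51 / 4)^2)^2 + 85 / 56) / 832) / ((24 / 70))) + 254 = 26032896359381 / 87736320000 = 296.72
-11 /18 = -0.61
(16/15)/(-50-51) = -16/1515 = -0.01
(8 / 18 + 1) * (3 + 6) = 13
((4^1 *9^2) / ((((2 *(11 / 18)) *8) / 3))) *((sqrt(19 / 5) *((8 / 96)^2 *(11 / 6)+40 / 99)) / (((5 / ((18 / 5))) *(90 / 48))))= 962523 *sqrt(95) / 302500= 31.01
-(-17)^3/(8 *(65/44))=54043/130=415.72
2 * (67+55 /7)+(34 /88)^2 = 2030951 /13552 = 149.86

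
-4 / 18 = -2 / 9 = -0.22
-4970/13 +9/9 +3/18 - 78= -35813/78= -459.14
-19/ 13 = -1.46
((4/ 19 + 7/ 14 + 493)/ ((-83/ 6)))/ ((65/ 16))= -8.79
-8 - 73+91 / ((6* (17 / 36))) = -831 / 17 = -48.88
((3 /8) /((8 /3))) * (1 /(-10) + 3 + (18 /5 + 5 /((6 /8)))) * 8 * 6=711 /8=88.88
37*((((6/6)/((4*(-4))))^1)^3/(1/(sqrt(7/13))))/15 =-37*sqrt(91)/798720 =-0.00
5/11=0.45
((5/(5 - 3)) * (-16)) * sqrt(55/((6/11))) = -220 * sqrt(30)/3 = -401.66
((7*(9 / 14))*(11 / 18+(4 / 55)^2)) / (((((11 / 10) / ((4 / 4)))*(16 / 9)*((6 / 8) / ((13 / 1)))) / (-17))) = -22252269 / 53240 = -417.96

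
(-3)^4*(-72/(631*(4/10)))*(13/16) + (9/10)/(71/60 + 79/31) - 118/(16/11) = -5533787/55528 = -99.66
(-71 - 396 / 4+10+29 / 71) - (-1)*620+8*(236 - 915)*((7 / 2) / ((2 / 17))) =-11441053 / 71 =-161141.59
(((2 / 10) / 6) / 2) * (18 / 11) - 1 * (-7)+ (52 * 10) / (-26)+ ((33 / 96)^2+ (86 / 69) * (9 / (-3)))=-21494807 / 1295360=-16.59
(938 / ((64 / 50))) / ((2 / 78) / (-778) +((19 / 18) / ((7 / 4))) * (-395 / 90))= -33619315275 / 121450424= -276.82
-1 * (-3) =3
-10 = -10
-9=-9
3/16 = 0.19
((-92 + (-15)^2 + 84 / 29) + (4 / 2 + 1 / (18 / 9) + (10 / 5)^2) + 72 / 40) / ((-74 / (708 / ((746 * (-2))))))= 7401609 / 8004580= 0.92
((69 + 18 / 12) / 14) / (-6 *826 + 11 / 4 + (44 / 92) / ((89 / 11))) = -96209 / 94632363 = -0.00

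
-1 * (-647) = 647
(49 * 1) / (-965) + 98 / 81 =90601 / 78165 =1.16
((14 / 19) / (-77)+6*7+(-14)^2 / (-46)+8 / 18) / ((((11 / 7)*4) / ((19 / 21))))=825761 / 150282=5.49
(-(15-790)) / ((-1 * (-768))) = 775 / 768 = 1.01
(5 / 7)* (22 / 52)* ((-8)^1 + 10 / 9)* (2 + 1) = -1705 / 273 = -6.25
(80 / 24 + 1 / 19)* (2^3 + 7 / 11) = 965 / 33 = 29.24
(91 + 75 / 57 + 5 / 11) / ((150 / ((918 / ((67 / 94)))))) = 278852598 / 350075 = 796.55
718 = 718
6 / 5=1.20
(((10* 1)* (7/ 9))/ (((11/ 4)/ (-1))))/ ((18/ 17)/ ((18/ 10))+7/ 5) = -23800/ 16731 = -1.42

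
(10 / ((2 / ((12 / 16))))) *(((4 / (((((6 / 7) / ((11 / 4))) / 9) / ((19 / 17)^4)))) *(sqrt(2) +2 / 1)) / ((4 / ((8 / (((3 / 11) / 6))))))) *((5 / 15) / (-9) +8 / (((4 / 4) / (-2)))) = -238976785355 / 250563 - 238976785355 *sqrt(2) / 501126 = -1628168.93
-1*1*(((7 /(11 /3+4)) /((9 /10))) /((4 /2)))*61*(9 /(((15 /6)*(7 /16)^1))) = -5856 /23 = -254.61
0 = 0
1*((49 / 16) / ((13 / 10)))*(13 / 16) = 1.91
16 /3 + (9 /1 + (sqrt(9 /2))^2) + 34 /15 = 211 /10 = 21.10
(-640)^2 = 409600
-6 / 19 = -0.32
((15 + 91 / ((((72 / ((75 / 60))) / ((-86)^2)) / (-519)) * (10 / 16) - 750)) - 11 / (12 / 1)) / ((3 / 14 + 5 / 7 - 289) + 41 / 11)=-1031674350707 / 21010641192234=-0.05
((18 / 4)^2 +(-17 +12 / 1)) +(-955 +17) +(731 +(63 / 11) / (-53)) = -447413 / 2332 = -191.86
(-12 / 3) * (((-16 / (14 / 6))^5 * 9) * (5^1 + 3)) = 73383542784 / 16807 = 4366248.75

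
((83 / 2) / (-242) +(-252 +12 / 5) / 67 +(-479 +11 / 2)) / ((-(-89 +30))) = -77405127 / 9566260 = -8.09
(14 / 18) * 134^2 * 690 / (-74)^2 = 7227290 / 4107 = 1759.75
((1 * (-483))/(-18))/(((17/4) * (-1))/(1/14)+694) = 161/3807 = 0.04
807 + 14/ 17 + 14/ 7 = 13767/ 17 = 809.82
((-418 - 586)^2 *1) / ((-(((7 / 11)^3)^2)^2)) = -3163586018588795536 / 13841287201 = -228561547.25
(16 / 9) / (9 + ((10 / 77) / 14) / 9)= 539 / 2729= 0.20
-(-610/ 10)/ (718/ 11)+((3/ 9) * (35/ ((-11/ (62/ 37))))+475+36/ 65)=27050973673/ 56984070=474.71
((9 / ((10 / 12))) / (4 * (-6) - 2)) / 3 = -9 / 65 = -0.14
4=4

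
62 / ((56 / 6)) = 93 / 14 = 6.64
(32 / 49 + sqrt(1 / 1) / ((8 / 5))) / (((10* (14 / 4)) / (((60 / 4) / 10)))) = 1503 / 27440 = 0.05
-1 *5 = -5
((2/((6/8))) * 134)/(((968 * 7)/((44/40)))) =67/1155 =0.06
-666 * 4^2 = -10656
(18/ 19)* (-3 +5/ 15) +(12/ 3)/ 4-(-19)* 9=3220/ 19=169.47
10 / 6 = 5 / 3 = 1.67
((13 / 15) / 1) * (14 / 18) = 91 / 135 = 0.67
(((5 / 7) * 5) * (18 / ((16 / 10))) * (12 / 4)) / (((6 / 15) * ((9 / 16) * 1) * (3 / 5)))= 6250 / 7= 892.86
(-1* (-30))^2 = 900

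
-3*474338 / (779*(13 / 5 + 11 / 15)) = -2134521 / 3895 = -548.02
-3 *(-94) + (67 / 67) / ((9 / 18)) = 284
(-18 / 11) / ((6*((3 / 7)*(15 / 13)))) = -91 / 165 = -0.55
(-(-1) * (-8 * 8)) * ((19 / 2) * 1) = -608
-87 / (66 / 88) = -116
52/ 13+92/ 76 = 99/ 19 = 5.21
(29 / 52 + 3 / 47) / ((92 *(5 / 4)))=1519 / 281060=0.01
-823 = -823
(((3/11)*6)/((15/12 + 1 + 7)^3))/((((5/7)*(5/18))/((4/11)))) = 0.00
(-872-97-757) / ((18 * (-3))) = 863 / 27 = 31.96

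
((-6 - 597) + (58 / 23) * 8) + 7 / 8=-107079 / 184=-581.95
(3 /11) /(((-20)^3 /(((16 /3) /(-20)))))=1 /110000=0.00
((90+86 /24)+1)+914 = 12103 /12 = 1008.58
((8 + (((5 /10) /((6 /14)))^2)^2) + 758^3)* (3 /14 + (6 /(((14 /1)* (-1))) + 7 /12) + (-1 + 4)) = 159734623990843 /108864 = 1467286008.15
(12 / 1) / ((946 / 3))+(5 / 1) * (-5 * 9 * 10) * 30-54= -31953024 / 473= -67553.96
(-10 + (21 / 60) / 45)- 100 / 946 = -4298689 / 425700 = -10.10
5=5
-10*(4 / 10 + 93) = -934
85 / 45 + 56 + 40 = 881 / 9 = 97.89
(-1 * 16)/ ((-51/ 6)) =32/ 17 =1.88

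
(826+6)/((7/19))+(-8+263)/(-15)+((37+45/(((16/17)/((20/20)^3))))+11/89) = 23187779/9968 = 2326.22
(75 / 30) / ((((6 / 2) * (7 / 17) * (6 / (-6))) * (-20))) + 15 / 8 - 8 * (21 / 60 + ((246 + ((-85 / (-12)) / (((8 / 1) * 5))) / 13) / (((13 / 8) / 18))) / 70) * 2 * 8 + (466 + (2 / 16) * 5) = -647222783 / 141960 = -4559.19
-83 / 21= -3.95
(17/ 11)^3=4913/ 1331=3.69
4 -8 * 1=-4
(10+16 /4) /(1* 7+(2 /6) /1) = 21 /11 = 1.91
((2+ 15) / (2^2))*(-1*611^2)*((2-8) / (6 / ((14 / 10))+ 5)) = 10251969 / 10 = 1025196.90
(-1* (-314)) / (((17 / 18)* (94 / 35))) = 123.79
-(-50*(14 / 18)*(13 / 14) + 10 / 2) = 280 / 9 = 31.11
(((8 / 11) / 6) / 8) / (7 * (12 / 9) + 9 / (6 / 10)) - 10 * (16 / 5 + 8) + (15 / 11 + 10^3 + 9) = 898.36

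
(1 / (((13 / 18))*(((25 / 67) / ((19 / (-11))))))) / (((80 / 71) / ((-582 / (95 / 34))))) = 1184.87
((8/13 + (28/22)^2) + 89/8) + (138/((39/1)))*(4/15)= 2699987/188760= 14.30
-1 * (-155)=155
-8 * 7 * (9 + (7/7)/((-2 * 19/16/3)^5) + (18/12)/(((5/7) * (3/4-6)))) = -3732911672/12380495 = -301.52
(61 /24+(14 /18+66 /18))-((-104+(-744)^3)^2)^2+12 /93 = -64205148606041485330656756559853601271 /2232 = -28765747583351919951011090000000000.00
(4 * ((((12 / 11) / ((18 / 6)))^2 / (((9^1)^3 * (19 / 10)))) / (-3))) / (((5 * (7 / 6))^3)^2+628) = -40960 / 12880599894921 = -0.00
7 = 7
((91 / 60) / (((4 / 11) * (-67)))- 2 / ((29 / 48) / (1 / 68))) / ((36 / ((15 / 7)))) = -879413 / 133180992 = -0.01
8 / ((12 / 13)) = 8.67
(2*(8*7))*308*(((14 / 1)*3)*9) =13039488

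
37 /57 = 0.65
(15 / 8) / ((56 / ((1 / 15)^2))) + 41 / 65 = 55117 / 87360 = 0.63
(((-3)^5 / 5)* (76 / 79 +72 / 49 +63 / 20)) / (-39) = 35001153 / 5032300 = 6.96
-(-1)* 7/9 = 7/9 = 0.78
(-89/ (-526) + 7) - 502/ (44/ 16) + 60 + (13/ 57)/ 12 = -228270305/ 1978812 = -115.36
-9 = -9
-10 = -10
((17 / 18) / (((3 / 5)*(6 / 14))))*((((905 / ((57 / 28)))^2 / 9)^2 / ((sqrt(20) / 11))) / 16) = 8433077951347472500*sqrt(5) / 69257922561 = 272271169.30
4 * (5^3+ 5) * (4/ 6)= 346.67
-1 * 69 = -69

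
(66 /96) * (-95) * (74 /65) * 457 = -3533981 /104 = -33980.59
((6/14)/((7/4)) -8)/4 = -95/49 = -1.94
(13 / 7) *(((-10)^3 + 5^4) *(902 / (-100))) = 87945 / 14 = 6281.79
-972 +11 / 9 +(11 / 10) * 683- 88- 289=-53683 / 90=-596.48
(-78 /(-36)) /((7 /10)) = 65 /21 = 3.10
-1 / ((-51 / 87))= 29 / 17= 1.71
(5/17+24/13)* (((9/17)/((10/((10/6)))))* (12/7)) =8514/26299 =0.32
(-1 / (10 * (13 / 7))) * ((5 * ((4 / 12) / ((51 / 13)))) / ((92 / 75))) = -175 / 9384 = -0.02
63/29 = 2.17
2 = 2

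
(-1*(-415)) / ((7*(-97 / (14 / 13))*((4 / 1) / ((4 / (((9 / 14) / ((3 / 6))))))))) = -5810 / 11349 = -0.51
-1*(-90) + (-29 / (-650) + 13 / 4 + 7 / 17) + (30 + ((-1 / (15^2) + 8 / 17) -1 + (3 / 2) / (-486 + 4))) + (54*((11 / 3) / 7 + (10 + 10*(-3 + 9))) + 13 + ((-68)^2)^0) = 66193748924 / 16777215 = 3945.46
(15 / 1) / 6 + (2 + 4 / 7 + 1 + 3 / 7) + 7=27 / 2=13.50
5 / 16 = 0.31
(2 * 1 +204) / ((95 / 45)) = 1854 / 19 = 97.58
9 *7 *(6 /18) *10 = 210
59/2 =29.50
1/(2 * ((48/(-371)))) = -371/96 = -3.86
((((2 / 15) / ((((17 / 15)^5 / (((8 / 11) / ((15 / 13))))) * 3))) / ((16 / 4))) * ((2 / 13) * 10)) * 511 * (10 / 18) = 25550000 / 15618427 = 1.64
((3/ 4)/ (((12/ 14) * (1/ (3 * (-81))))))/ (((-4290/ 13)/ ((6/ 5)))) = 0.77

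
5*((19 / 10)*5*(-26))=-1235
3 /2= 1.50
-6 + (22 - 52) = -36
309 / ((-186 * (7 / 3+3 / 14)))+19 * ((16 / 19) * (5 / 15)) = 46583 / 9951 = 4.68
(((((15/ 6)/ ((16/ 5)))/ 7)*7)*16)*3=75/ 2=37.50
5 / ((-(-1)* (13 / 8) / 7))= 280 / 13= 21.54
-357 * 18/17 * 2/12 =-63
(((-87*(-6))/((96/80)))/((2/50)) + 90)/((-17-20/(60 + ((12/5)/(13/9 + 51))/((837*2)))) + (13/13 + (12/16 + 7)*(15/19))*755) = 42535243380/20781073441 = 2.05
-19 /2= -9.50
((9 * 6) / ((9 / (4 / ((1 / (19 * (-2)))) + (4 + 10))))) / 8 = -207 / 2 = -103.50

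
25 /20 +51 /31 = 359 /124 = 2.90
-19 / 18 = -1.06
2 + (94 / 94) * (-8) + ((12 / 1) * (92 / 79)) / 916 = -108270 / 18091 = -5.98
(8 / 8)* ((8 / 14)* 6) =24 / 7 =3.43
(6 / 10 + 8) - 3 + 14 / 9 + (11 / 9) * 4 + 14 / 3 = 752 / 45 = 16.71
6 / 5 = 1.20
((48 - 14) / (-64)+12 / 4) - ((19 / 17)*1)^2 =11279 / 9248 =1.22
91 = 91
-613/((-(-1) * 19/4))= -2452/19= -129.05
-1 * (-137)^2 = -18769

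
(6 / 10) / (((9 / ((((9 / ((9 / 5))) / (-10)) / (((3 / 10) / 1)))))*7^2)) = -1 / 441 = -0.00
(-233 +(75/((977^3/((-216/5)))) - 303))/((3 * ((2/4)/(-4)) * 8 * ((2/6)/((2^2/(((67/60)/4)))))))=479865709178880/62482513811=7680.00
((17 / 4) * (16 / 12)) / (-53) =-17 / 159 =-0.11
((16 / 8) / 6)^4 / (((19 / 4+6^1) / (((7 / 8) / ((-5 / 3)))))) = -7 / 11610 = -0.00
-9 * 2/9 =-2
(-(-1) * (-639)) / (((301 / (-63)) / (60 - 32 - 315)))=-1650537 / 43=-38384.58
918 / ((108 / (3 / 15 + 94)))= 8007 / 10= 800.70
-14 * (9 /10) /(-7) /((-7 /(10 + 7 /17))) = -1593 /595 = -2.68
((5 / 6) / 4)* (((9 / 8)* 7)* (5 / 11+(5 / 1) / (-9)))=-175 / 1056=-0.17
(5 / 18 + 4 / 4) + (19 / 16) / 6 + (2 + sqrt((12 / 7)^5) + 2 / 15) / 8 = 36* sqrt(21) / 343 + 2509 / 1440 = 2.22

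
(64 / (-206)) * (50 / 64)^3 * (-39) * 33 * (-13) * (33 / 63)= -958546875 / 738304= -1298.31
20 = 20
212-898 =-686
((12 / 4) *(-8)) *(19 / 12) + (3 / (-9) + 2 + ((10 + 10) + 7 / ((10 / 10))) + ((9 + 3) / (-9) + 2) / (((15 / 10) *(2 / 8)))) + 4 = -32 / 9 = -3.56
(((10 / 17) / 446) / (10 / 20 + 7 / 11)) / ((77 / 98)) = 28 / 18955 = 0.00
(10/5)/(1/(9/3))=6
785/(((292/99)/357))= 27744255/292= 95014.57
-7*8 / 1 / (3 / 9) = -168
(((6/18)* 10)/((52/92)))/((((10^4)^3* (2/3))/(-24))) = -69/325000000000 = -0.00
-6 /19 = -0.32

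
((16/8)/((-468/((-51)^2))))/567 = -289/14742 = -0.02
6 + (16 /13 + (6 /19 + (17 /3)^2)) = 88159 /2223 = 39.66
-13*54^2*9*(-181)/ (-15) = -20584044/ 5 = -4116808.80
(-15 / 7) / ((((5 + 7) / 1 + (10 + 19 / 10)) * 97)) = -150 / 162281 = -0.00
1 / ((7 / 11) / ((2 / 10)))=11 / 35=0.31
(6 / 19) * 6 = 36 / 19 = 1.89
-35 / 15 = -7 / 3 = -2.33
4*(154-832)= -2712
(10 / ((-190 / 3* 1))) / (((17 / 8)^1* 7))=-24 / 2261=-0.01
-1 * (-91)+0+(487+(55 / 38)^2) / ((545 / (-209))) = -3999563 / 41420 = -96.56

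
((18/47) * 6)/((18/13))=78/47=1.66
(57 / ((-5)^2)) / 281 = 57 / 7025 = 0.01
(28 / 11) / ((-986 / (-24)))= 336 / 5423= 0.06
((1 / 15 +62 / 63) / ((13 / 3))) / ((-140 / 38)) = -6289 / 95550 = -0.07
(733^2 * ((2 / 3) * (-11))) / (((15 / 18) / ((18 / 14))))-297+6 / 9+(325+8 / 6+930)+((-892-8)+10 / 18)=-1914878921 / 315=-6078980.70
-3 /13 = -0.23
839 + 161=1000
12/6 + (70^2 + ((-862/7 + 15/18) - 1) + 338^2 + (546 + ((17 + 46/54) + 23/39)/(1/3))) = 195944137/1638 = 119624.02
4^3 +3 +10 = 77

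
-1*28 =-28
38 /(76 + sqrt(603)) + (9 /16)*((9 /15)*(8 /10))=428471 /517300-114*sqrt(67) /5173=0.65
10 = 10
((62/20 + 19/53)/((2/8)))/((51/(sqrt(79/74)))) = 611 * sqrt(5846)/166685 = 0.28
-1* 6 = -6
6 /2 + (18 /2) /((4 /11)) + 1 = 115 /4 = 28.75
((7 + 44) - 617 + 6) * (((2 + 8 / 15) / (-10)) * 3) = 2128 / 5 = 425.60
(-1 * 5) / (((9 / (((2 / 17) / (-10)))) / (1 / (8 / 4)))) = 1 / 306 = 0.00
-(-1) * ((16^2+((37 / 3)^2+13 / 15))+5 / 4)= 73841 / 180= 410.23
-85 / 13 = -6.54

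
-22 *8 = -176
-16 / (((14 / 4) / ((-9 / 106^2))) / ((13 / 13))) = 72 / 19663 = 0.00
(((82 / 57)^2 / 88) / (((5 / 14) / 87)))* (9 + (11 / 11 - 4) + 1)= 2388701 / 59565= 40.10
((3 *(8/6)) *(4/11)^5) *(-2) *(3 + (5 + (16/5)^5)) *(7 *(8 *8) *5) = -3940041097216/100656875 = -39143.29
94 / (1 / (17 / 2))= 799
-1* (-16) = 16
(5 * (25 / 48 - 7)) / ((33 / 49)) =-76195 / 1584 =-48.10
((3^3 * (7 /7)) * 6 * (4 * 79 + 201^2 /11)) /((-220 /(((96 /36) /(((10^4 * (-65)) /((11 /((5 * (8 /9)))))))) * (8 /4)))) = 10662111 /178750000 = 0.06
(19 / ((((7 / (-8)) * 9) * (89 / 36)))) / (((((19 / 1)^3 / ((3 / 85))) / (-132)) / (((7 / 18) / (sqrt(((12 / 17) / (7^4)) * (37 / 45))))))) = 17248 * sqrt(9435) / 101045705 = 0.02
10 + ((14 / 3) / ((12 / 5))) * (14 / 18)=1865 / 162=11.51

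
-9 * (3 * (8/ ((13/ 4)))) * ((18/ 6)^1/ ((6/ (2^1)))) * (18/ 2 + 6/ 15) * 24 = -974592/ 65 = -14993.72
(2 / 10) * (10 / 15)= 2 / 15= 0.13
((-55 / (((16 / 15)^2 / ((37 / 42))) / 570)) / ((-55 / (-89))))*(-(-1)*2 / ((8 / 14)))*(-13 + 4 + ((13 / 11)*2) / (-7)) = 50608882125 / 39424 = 1283707.44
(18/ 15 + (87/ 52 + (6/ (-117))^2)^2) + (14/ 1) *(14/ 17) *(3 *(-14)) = -480.23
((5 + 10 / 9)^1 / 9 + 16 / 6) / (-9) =-271 / 729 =-0.37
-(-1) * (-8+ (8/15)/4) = -118/15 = -7.87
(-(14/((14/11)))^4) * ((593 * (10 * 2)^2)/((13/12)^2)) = -500089708800/169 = -2959110702.96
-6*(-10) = 60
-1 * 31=-31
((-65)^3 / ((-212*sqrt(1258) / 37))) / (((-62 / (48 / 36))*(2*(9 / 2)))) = -274625*sqrt(1258) / 3016548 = -3.23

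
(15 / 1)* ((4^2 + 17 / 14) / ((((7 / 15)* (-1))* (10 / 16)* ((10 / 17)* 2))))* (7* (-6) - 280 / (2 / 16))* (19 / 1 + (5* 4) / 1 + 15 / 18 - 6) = 58099557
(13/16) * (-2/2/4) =-13/64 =-0.20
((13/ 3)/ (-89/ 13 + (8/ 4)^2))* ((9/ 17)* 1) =-507/ 629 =-0.81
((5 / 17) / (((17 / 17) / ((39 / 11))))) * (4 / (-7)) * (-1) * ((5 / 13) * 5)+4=5.15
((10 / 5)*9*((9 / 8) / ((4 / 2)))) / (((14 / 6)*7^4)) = 243 / 134456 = 0.00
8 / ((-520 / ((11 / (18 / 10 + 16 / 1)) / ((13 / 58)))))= -638 / 15041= -0.04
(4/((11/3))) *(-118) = -1416/11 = -128.73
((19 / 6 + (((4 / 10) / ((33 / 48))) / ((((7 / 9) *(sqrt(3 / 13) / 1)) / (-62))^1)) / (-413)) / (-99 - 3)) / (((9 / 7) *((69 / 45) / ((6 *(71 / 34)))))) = -0.21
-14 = -14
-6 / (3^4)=-2 / 27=-0.07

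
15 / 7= 2.14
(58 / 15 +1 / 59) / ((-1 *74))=-3437 / 65490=-0.05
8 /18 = 4 /9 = 0.44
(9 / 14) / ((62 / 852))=8.83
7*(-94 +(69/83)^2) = -4499635/6889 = -653.16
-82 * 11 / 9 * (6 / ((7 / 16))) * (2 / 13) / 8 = -7216 / 273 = -26.43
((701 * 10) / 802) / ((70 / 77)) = 7711 / 802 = 9.61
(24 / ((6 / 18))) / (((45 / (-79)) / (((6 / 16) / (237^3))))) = -1 / 280845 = -0.00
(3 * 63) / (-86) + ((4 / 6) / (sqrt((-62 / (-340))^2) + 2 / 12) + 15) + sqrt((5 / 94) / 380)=sqrt(1786) / 3572 + 112609 / 7654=14.72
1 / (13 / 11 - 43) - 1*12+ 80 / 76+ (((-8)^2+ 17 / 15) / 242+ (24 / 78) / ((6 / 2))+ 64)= 734150161 / 13748020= 53.40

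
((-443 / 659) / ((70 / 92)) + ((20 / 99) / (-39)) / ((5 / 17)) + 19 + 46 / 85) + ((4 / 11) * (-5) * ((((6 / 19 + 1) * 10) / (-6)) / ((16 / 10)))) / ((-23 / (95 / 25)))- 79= -4232150918533 / 69640200630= -60.77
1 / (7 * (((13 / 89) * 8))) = 89 / 728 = 0.12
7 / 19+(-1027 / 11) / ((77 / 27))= -520922 / 16093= -32.37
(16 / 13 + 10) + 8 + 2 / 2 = 263 / 13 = 20.23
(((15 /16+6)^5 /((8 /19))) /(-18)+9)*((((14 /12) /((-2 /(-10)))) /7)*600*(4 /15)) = -281512.38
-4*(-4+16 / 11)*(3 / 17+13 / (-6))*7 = -141.85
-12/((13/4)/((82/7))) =-3936/91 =-43.25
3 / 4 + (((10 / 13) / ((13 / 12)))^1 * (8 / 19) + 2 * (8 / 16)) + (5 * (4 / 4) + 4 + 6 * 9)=835489 / 12844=65.05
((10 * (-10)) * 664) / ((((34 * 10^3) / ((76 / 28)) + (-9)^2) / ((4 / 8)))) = -630800 / 239539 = -2.63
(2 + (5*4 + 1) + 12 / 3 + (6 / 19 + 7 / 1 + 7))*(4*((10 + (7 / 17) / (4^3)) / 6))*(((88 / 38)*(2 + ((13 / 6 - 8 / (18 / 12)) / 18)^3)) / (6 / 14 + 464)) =29007550362175 / 10582316471808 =2.74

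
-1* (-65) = 65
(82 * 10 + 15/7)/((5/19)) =21869/7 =3124.14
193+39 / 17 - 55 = 2385 / 17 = 140.29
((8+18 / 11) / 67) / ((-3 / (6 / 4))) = -53 / 737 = -0.07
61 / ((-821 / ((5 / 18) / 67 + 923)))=-67901723 / 990126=-68.58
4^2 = 16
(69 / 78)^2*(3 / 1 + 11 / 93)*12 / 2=76705 / 5239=14.64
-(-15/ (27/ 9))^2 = -25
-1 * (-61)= 61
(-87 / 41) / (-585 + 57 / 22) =638 / 175111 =0.00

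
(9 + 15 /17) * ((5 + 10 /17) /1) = 15960 /289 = 55.22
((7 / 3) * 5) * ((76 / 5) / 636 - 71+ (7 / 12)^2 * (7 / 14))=-37827377 / 45792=-826.07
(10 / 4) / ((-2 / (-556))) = 695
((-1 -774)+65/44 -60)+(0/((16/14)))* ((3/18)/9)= -36675/44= -833.52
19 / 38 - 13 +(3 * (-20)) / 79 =-2095 / 158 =-13.26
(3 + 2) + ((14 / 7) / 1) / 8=21 / 4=5.25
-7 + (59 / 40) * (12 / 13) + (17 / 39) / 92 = -101069 / 17940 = -5.63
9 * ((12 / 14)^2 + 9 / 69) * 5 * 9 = 394875 / 1127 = 350.38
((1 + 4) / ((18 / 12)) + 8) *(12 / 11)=136 / 11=12.36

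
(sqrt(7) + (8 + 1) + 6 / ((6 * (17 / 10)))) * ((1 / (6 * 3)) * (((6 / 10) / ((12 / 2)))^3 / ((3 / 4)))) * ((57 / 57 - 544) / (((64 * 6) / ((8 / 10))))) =-29503 / 36720000 - 181 * sqrt(7) / 2160000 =-0.00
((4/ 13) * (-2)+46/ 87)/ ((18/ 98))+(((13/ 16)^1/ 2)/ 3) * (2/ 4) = -263219/ 651456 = -0.40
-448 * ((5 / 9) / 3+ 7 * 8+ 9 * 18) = -2639168 / 27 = -97746.96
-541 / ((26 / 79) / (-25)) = 41095.19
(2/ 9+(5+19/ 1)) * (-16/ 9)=-3488/ 81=-43.06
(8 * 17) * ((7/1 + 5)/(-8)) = -204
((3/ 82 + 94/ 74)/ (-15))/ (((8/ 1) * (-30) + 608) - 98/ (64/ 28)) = -3172/ 11837151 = -0.00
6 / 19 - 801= -15213 / 19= -800.68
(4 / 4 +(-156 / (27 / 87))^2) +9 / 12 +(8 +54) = 9098551 / 36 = 252737.53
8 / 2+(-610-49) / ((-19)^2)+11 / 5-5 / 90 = 140323 / 32490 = 4.32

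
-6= -6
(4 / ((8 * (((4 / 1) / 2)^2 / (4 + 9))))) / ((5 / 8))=13 / 5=2.60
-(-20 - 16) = 36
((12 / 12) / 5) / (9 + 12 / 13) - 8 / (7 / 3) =-15389 / 4515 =-3.41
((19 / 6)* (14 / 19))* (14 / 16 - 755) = -14077 / 8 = -1759.62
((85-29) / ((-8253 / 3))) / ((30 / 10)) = -8 / 1179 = -0.01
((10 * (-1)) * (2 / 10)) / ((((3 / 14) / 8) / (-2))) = 448 / 3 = 149.33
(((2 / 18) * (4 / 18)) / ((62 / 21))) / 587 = 7 / 491319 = 0.00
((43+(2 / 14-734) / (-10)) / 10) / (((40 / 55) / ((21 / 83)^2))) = 5645871 / 5511200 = 1.02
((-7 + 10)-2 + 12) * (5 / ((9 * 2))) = 65 / 18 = 3.61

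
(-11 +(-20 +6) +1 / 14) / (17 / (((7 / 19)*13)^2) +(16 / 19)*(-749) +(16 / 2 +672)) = -0.50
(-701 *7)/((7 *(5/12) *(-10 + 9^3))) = -8412/3595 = -2.34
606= 606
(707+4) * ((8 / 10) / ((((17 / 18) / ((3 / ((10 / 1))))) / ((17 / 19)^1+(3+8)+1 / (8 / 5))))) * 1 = 36531891 / 16150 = 2262.04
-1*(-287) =287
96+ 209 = 305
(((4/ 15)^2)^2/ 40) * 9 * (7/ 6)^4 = 4802/ 2278125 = 0.00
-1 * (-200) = 200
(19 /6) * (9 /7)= 57 /14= 4.07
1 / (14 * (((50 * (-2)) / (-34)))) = 17 / 700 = 0.02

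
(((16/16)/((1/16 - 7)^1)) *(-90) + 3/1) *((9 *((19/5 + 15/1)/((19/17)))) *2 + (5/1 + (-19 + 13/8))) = 130437837/28120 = 4638.61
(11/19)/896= 11/17024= 0.00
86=86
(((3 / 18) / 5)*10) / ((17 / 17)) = 1 / 3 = 0.33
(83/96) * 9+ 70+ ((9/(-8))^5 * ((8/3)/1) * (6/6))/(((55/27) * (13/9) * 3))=226198957/2928640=77.24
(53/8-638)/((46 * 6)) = -5051/2208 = -2.29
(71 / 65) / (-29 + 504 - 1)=71 / 30810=0.00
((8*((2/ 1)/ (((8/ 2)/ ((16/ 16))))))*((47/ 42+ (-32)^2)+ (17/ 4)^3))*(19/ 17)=28137727/ 5712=4926.07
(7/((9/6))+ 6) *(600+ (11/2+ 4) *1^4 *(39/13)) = 6704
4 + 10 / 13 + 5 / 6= 437 / 78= 5.60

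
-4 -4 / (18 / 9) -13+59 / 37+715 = 25811 / 37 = 697.59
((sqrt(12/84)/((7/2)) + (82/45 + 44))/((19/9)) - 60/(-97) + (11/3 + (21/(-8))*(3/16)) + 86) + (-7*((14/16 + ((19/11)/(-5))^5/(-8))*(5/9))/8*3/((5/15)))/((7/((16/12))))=18*sqrt(7)/931 + 7890722080555219/71236078320000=110.82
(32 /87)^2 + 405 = 3066469 /7569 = 405.14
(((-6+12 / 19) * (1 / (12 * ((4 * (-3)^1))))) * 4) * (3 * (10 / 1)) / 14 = 85 / 266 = 0.32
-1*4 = -4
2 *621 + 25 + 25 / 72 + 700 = 141649 / 72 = 1967.35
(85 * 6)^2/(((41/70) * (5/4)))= 355258.54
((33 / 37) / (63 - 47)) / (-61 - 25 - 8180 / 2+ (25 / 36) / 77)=-22869 / 1713225356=-0.00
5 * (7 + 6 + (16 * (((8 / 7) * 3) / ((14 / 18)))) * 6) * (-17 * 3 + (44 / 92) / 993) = -124474000970 / 1119111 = -111225.79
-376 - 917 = -1293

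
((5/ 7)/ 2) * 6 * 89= 190.71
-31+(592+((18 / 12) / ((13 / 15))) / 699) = 561.00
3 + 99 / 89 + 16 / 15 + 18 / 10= 9317 / 1335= 6.98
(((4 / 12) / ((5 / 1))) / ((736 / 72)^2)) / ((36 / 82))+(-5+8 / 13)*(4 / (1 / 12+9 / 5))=-1157694513 / 124336160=-9.31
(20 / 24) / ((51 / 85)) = 25 / 18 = 1.39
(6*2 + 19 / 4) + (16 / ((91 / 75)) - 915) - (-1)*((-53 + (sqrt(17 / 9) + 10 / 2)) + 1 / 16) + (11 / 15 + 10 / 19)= -386635261 / 414960 + sqrt(17) / 3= -930.37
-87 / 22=-3.95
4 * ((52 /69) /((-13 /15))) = -80 /23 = -3.48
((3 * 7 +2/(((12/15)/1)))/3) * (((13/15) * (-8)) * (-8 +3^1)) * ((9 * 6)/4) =3666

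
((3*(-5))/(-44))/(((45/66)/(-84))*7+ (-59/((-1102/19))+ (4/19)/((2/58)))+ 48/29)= 16530/422857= 0.04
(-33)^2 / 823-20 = -15371 / 823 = -18.68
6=6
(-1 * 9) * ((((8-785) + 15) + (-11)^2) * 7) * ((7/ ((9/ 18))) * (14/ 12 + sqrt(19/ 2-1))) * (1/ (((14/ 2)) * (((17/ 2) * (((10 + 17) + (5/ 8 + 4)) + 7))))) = 502544/ 1751 + 215376 * sqrt(34)/ 1751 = 1004.22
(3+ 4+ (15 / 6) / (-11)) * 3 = 447 / 22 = 20.32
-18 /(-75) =6 /25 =0.24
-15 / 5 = -3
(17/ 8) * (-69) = -1173/ 8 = -146.62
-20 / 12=-5 / 3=-1.67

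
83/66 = 1.26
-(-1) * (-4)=-4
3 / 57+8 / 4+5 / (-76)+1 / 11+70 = 60257 / 836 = 72.08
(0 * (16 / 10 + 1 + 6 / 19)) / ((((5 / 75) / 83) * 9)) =0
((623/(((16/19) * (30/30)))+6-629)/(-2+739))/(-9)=-623/35376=-0.02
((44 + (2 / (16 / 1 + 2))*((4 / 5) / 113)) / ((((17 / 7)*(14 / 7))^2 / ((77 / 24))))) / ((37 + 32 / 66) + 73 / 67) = 347190382 / 2238147495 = 0.16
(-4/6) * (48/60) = -8/15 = -0.53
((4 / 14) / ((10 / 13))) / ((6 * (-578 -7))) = -1 / 9450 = -0.00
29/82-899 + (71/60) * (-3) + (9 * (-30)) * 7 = -2289601/820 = -2792.20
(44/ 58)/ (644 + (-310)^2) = 11/ 1402788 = 0.00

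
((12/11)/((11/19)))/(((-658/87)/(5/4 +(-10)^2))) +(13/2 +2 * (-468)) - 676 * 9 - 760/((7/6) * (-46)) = -6431739877/915607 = -7024.56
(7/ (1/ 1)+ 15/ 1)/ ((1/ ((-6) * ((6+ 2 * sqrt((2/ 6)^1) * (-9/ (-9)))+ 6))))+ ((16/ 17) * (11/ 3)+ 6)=-80302/ 51-88 * sqrt(3)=-1726.97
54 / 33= 18 / 11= 1.64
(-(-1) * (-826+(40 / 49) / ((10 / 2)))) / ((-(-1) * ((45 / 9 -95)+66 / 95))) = 1922135 / 207858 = 9.25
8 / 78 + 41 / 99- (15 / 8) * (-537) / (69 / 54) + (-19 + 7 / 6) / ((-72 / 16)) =281494427 / 355212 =792.47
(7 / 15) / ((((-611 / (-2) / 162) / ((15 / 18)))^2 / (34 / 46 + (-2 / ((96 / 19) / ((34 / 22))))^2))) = 6746255775 / 66492949952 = 0.10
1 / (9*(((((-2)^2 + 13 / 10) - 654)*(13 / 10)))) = -100 / 758979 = -0.00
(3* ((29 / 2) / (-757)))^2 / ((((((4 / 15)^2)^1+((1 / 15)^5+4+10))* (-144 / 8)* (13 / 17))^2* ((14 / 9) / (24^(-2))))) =15572700087890625 / 158517024845684334854076416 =0.00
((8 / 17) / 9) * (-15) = -40 / 51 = -0.78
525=525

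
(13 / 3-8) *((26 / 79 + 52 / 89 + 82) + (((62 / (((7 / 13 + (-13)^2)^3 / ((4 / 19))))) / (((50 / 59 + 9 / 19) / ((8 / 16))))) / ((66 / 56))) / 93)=-57193513582862655655 / 188126817415944588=-304.02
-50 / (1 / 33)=-1650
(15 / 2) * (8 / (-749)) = -0.08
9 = 9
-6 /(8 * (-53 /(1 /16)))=3 /3392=0.00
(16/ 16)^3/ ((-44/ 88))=-2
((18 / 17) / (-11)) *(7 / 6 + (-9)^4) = -118119 / 187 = -631.65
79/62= 1.27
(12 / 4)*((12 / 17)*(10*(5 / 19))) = 1800 / 323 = 5.57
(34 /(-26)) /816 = -1 /624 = -0.00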